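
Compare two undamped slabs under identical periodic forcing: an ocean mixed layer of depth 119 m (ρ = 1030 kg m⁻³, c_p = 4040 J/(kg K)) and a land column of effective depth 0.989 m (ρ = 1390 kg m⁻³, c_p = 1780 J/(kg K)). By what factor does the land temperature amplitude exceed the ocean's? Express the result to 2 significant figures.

200

C_ocean = 1030 × 4040 × 119 = 4.95×10^8 J/(m²·K).
C_land = 1390 × 1780 × 0.989 = 2.45×10^6 J/(m²·K).
Undamped amplitude ∝ 1/C, so A_land/A_ocean = C_ocean/C_land = 202.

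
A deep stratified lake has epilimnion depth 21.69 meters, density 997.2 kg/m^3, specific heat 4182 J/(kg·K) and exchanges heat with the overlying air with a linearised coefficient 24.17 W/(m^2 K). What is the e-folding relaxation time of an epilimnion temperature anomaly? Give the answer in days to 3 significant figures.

Areal heat capacity C = ρ c_p D = 997.2 × 4182 × 21.69 = 9.05×10^7 J/(m^2 K).
Relaxation time τ = C / λ = 9.05×10^7 / 24.17 = 3.74×10^6 s.
In days: 3.74×10^6 s / (86400 s/day) = 43.3 days.

43.3 days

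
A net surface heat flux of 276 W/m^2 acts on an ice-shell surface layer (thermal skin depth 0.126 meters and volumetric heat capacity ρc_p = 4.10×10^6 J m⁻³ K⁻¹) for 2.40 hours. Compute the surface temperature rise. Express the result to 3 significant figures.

4.62 K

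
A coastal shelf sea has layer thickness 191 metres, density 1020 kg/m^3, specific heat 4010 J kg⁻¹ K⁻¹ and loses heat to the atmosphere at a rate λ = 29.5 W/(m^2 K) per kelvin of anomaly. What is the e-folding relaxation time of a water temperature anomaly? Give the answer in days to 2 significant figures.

310 days

Areal heat capacity C = ρ c_p D = 1020 × 4010 × 191 = 7.81×10^8 J/(m^2 K).
Relaxation time τ = C / λ = 7.81×10^8 / 29.5 = 2.65×10^7 s.
In days: 2.65×10^7 s / (86400 s/day) = 307 days.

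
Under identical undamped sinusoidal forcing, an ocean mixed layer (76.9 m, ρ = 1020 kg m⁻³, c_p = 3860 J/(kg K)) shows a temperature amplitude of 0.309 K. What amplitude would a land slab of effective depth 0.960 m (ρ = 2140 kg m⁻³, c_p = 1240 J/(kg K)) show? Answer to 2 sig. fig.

37 K

C_ocean = 3.03×10^8 J/(m²·K); C_land = 2.55×10^6 J/(m²·K).
A ∝ 1/C ⇒ A_land = A_ocean × C_ocean/C_land = 0.309 × 119 = 36.7 K.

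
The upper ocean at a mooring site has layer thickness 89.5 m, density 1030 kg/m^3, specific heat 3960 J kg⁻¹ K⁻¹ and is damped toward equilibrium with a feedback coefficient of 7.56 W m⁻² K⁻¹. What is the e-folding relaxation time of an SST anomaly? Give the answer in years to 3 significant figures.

1.53 years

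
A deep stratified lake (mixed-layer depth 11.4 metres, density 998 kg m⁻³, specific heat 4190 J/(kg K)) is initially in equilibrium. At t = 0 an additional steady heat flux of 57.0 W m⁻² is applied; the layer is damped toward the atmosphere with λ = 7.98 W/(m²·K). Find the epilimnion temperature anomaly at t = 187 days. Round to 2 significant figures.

Areal heat capacity C = ρ c_p D = 998 × 4190 × 11.4 = 4.77×10^7 J/(m²·K).
τ = C / λ = 4.77×10^7 / 7.98 = 5.97×10^6 s.
Equilibrium anomaly ΔT_eq = F / λ = 57.0 / 7.98 = 7.14 K.
t = 187 days = 1.62×10^7 s, so t/τ = 2.70.
ΔT(t) = ΔT_eq (1 − e^(−t/τ)) = 7.14 × (1 − e^−2.70) = 6.67 K.

6.7 K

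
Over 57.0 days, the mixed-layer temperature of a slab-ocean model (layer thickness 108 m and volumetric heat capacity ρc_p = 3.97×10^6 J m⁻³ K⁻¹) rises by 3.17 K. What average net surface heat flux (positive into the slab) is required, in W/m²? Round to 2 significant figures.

280

Areal heat capacity C = ρc_p × D = 3.97×10^6 × 108 = 4.29×10^8 J/(m^2 K).
Required heat per unit area: Q = C ΔT = 4.29×10^8 × 3.17 = 1.36×10^9 J/m².
Flux F = Q / Δt = 1.36×10^9 / 4.92×10^6 s = 276 W/m².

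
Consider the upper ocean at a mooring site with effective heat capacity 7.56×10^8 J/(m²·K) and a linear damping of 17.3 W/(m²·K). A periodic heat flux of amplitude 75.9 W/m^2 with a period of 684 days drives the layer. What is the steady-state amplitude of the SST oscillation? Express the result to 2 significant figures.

0.92 K

Areal heat capacity C = 7.56×10^8 J/(m²·K) (given).
Angular frequency ω = 2π / T = 2π / 5.91×10^7 s = 1.06×10^-7 s⁻¹.
√((Cω)² + λ²) = √((80.4)² + 17.3²) = 82.2 W/(m²·K).
Amplitude A = F₀ / √((Cω)²+λ²) = 75.9 / 82.2 = 0.923 K.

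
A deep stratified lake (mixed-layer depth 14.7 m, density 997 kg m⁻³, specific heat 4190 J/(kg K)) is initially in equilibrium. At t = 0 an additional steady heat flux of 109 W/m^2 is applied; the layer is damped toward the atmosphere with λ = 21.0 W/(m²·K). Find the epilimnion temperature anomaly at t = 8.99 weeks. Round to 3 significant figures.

4.38 K

Areal heat capacity C = ρ c_p D = 997 × 4190 × 14.7 = 6.14×10^7 J/(m²·K).
τ = C / λ = 6.14×10^7 / 21.0 = 2.92×10^6 s.
Equilibrium anomaly ΔT_eq = F / λ = 109 / 21.0 = 5.19 K.
t = 8.99 weeks = 5.44×10^6 s, so t/τ = 1.86.
ΔT(t) = ΔT_eq (1 − e^(−t/τ)) = 5.19 × (1 − e^−1.86) = 4.38 K.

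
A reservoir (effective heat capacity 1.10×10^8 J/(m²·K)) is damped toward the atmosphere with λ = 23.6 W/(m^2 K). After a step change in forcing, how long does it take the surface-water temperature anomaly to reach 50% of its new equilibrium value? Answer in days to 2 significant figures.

Areal heat capacity C = 1.10×10^8 J/(m²·K) (given).
τ = C / λ = 1.10×10^8 / 23.6 = 4.66×10^6 s.
Fraction reached: 1 − e^(−t/τ) = 0.50 ⇒ t = −τ ln(1 − 0.50) = τ × 0.693.
t = 3.23×10^6 s = 37.4 days.

37 days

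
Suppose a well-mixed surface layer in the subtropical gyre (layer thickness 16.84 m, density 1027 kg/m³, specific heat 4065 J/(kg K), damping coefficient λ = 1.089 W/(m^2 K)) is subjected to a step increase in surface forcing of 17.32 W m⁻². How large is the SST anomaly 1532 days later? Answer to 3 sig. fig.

13.9 K

Areal heat capacity C = ρ c_p D = 1027 × 4065 × 16.84 = 7.03×10^7 J/(m^2 K).
τ = C / λ = 7.03×10^7 / 1.089 = 6.46×10^7 s.
Equilibrium anomaly ΔT_eq = F / λ = 17.32 / 1.089 = 15.9 K.
t = 1532 days = 1.32×10^8 s, so t/τ = 2.05.
ΔT(t) = ΔT_eq (1 − e^(−t/τ)) = 15.9 × (1 − e^−2.05) = 13.9 K.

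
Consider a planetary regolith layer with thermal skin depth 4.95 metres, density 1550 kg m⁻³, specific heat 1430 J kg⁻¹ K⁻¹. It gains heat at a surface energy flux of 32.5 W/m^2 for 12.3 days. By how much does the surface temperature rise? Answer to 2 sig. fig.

Areal heat capacity C = ρ c_p D = 1550 × 1430 × 4.95 = 1.10×10^7 J/(m^2 K).
Net heat input Q = F Δt = 32.5 × (12.3 days × 86400 s/day) = 3.45×10^7 J/m².
ΔT = Q / C = 3.45×10^7 / 1.10×10^7 = 3.15 K.

3.1 K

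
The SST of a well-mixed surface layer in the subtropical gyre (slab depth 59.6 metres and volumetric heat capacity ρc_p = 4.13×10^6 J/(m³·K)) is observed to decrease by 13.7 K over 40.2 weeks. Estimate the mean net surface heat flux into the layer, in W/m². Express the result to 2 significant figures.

-140

Areal heat capacity C = ρc_p × D = 4.13×10^6 × 59.6 = 2.46×10^8 J/(m^2 K).
Required heat per unit area: Q = C ΔT = 2.46×10^8 × -13.7 = -3.37×10^9 J/m².
Flux F = Q / Δt = -3.37×10^9 / 2.43×10^7 s = -139 W/m².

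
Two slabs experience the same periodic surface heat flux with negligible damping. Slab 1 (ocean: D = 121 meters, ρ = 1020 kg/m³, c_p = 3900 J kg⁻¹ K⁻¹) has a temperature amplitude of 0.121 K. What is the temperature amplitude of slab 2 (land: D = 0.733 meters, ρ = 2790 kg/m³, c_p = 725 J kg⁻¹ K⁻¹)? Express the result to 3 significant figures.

39.3 K

C_ocean = 4.81×10^8 J/(m²·K); C_land = 1.48×10^6 J/(m²·K).
A ∝ 1/C ⇒ A_land = A_ocean × C_ocean/C_land = 0.121 × 325 = 39.3 K.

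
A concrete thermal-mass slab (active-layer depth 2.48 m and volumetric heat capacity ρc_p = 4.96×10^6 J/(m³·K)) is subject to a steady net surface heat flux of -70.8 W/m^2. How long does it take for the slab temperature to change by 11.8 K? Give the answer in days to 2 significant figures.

24 days

Areal heat capacity C = ρc_p × D = 4.96×10^6 × 2.48 = 1.23×10^7 J/(m²·K).
Time required: Δt = C ΔT / F = 1.23×10^7 × -11.8 / -70.8 = 2.05×10^6 s.
In days: 2.05×10^6 s / (86400 s/day) = 23.7 days.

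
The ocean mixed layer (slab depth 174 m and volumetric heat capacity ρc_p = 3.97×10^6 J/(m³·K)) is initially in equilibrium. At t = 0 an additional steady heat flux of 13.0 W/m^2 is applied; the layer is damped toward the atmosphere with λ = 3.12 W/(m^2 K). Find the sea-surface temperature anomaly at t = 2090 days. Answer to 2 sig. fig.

Areal heat capacity C = ρc_p × D = 3.97×10^6 × 174 = 6.91×10^8 J/(m^2 K).
τ = C / λ = 6.91×10^8 / 3.12 = 2.21×10^8 s.
Equilibrium anomaly ΔT_eq = F / λ = 13.0 / 3.12 = 4.17 K.
t = 2090 days = 1.81×10^8 s, so t/τ = 0.816.
ΔT(t) = ΔT_eq (1 − e^(−t/τ)) = 4.17 × (1 − e^−0.816) = 2.32 K.

2.3 K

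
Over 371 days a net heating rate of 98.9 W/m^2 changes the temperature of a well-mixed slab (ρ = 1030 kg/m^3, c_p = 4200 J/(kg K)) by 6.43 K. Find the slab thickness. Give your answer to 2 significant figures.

110 m

Heat input Q = F Δt = 98.9 × 3.21×10^7 s = 3.17×10^9 J/m².
Required areal heat capacity C = Q / ΔT = 4.93×10^8 J/(m²·K).
Depth D = C / (ρ c_p) = 4.93×10^8 / (1030 × 4200) = 114 m.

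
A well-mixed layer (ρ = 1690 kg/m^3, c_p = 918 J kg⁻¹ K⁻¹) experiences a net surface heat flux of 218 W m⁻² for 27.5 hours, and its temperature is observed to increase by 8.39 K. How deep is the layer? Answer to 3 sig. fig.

1.66 m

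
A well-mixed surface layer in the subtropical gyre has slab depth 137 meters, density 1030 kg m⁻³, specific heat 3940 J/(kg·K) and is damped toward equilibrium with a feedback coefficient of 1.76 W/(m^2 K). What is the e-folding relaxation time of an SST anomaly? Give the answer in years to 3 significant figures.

10.0 years

Areal heat capacity C = ρ c_p D = 1030 × 3940 × 137 = 5.56×10^8 J/(m²·K).
Relaxation time τ = C / λ = 5.56×10^8 / 1.76 = 3.16×10^8 s.
In years: 3.16×10^8 s / (3.156×10^7 s/year) = 10.0 years.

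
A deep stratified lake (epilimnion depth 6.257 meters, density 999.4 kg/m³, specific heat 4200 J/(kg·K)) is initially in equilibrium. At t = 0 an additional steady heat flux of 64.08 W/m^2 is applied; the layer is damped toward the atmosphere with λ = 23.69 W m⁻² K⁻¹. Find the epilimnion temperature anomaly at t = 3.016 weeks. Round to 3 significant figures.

2.18 K

Areal heat capacity C = ρ c_p D = 999.4 × 4200 × 6.257 = 2.63×10^7 J/(m^2 K).
τ = C / λ = 2.63×10^7 / 23.69 = 1.11×10^6 s.
Equilibrium anomaly ΔT_eq = F / λ = 64.08 / 23.69 = 2.70 K.
t = 3.016 weeks = 1.82×10^6 s, so t/τ = 1.65.
ΔT(t) = ΔT_eq (1 − e^(−t/τ)) = 2.70 × (1 − e^−1.65) = 2.18 K.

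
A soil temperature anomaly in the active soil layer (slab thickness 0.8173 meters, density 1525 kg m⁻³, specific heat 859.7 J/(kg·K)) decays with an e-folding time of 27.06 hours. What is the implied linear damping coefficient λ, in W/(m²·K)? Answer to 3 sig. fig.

Areal heat capacity C = ρ c_p D = 1525 × 859.7 × 0.8173 = 1.07×10^6 J/(m^2 K).
τ = 27.06 hours = 97400 s.
λ = C / τ = 1.07×10^6 / 97400 = 11.0 W/(m²·K).

11.0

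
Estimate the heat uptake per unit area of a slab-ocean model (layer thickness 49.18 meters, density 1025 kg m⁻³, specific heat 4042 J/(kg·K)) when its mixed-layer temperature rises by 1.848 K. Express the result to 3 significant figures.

Areal heat capacity C = ρ c_p D = 1025 × 4042 × 49.18 = 2.04×10^8 J m⁻² K⁻¹.
ΔQ = C ΔT = 2.04×10^8 × 1.848 = 3.77×10^8 J/m².

3.77×10^8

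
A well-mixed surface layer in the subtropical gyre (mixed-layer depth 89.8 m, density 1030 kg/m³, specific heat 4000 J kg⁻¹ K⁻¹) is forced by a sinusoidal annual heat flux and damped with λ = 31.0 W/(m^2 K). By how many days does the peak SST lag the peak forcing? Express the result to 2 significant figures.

68 days

Areal heat capacity C = ρ c_p D = 1030 × 4000 × 89.8 = 3.70×10^8 J m⁻² K⁻¹.
ω = 2π / 3.15×10^7 s = 1.99×10^-7 s⁻¹.
Phase lag φ = arctan(Cω/λ) = arctan(73.7/31.0) = 1.17 rad.
Time lag = φ / ω = 1.17 / 1.99×10^-7 = 5.89×10^6 s = 68.1 days.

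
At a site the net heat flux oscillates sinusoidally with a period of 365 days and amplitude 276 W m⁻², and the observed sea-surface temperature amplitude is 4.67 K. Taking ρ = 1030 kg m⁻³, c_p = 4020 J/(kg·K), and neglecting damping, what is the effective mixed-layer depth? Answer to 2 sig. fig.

72 m

ω = 2π / 3.15×10^7 s = 1.99×10^-7 s⁻¹.
Required C = F₀ / (A ω) = 276 / (4.67 × 1.99×10^-7) = 2.97×10^8 J/(m²·K).
D = C / (ρ c_p) = 2.97×10^8 / (1030 × 4020) = 71.6 m.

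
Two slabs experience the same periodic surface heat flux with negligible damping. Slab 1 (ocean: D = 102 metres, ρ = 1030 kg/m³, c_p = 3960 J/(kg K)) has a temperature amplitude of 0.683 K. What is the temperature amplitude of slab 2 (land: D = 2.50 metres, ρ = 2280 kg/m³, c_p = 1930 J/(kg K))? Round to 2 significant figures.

26 K

C_ocean = 4.16×10^8 J/(m²·K); C_land = 1.10×10^7 J/(m²·K).
A ∝ 1/C ⇒ A_land = A_ocean × C_ocean/C_land = 0.683 × 37.8 = 25.8 K.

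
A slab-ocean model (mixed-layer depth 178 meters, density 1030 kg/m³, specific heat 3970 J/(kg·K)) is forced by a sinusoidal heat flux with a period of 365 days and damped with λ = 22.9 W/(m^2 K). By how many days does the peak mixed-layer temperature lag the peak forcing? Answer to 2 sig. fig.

Areal heat capacity C = ρ c_p D = 1030 × 3970 × 178 = 7.28×10^8 J m⁻² K⁻¹.
ω = 2π / 3.15×10^7 s = 1.99×10^-7 s⁻¹.
Phase lag φ = arctan(Cω/λ) = arctan(145/22.9) = 1.41 rad.
Time lag = φ / ω = 1.41 / 1.99×10^-7 = 7.10×10^6 s = 82.2 days.

82 days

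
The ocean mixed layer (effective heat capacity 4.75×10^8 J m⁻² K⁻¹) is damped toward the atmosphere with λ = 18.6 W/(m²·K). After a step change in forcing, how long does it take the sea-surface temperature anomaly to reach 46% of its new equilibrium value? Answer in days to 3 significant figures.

182 days

Areal heat capacity C = 4.75×10^8 J m⁻² K⁻¹ (given).
τ = C / λ = 4.75×10^8 / 18.6 = 2.55×10^7 s.
Fraction reached: 1 − e^(−t/τ) = 0.46 ⇒ t = −τ ln(1 − 0.46) = τ × 0.616.
t = 1.57×10^7 s = 182 days.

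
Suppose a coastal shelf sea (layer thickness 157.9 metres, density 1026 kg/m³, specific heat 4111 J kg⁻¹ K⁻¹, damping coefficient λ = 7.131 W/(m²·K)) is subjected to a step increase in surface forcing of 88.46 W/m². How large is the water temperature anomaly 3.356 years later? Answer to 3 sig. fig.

Areal heat capacity C = ρ c_p D = 1026 × 4111 × 157.9 = 6.66×10^8 J m⁻² K⁻¹.
τ = C / λ = 6.66×10^8 / 7.131 = 9.34×10^7 s.
Equilibrium anomaly ΔT_eq = F / λ = 88.46 / 7.131 = 12.4 K.
t = 3.356 years = 1.06×10^8 s, so t/τ = 1.13.
ΔT(t) = ΔT_eq (1 − e^(−t/τ)) = 12.4 × (1 − e^−1.13) = 8.41 K.

8.41 K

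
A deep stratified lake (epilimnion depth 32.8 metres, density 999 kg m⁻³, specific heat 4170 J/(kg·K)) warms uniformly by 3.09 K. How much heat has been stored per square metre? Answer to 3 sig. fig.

4.22×10^8

Areal heat capacity C = ρ c_p D = 999 × 4170 × 32.8 = 1.37×10^8 J/(m^2 K).
ΔQ = C ΔT = 1.37×10^8 × 3.09 = 4.22×10^8 J/m².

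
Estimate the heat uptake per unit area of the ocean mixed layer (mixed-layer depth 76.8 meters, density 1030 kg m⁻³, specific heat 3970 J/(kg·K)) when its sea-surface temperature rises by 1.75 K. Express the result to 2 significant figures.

Areal heat capacity C = ρ c_p D = 1030 × 3970 × 76.8 = 3.14×10^8 J m⁻² K⁻¹.
ΔQ = C ΔT = 3.14×10^8 × 1.75 = 5.50×10^8 J/m².

5.5×10^8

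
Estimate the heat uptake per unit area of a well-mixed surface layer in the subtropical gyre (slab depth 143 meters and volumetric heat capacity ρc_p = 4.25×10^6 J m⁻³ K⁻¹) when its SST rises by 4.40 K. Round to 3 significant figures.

Areal heat capacity C = ρc_p × D = 4.25×10^6 × 143 = 6.08×10^8 J/(m²·K).
ΔQ = C ΔT = 6.08×10^8 × 4.40 = 2.67×10^9 J/m².

2.67×10^9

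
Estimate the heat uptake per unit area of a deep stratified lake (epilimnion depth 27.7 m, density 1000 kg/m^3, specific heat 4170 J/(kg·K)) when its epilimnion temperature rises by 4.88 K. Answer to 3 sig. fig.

5.64×10^8

Areal heat capacity C = ρ c_p D = 1000 × 4170 × 27.7 = 1.16×10^8 J/(m²·K).
ΔQ = C ΔT = 1.16×10^8 × 4.88 = 5.64×10^8 J/m².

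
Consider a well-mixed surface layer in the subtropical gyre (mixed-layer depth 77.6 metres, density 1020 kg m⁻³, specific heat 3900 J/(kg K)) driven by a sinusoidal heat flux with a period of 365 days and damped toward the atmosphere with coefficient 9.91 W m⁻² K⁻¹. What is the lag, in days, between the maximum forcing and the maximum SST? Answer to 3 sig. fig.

82.0 days

Areal heat capacity C = ρ c_p D = 1020 × 3900 × 77.6 = 3.09×10^8 J/(m²·K).
ω = 2π / 3.15×10^7 s = 1.99×10^-7 s⁻¹.
Phase lag φ = arctan(Cω/λ) = arctan(61.5/9.91) = 1.41 rad.
Time lag = φ / ω = 1.41 / 1.99×10^-7 = 7.08×10^6 s = 82.0 days.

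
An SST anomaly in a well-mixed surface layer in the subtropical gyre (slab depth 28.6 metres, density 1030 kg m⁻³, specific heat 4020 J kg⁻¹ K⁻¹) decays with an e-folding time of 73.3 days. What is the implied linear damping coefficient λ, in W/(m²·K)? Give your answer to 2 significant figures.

19

Areal heat capacity C = ρ c_p D = 1030 × 4020 × 28.6 = 1.18×10^8 J/(m²·K).
τ = 73.3 days = 6.33×10^6 s.
λ = C / τ = 1.18×10^8 / 6.33×10^6 = 18.7 W/(m²·K).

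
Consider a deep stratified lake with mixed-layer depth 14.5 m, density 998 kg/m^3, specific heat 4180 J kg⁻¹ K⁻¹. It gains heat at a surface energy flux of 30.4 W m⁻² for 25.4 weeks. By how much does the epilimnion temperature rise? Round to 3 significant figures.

Areal heat capacity C = ρ c_p D = 998 × 4180 × 14.5 = 6.05×10^7 J m⁻² K⁻¹.
Net heat input Q = F Δt = 30.4 × (25.4 weeks × 6.048×10^5 s/week) = 4.67×10^8 J/m².
ΔT = Q / C = 4.67×10^8 / 6.05×10^7 = 7.72 K.

7.72 K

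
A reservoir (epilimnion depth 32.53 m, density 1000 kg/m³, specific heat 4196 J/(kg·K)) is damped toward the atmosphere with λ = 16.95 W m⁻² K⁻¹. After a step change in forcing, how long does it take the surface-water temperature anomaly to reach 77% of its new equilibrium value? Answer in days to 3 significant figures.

137 days

Areal heat capacity C = ρ c_p D = 1000 × 4196 × 32.53 = 1.36×10^8 J/(m^2 K).
τ = C / λ = 1.36×10^8 / 16.95 = 8.05×10^6 s.
Fraction reached: 1 − e^(−t/τ) = 0.77 ⇒ t = −τ ln(1 − 0.77) = τ × 1.47.
t = 1.18×10^7 s = 137 days.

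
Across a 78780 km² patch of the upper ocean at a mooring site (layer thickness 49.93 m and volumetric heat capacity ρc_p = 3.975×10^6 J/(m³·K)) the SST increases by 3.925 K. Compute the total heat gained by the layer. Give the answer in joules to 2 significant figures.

Areal heat capacity C = ρc_p × D = 3.975×10^6 × 49.93 = 1.98×10^8 J/(m²·K).
Heat per unit area: q = C ΔT = 1.98×10^8 × 3.925 = 7.79×10^8 J/m².
Total heat: Q = q × A = 7.79×10^8 × (78780 × 10⁶ m²) = 6.14×10^19 J.

6.1×10^19 J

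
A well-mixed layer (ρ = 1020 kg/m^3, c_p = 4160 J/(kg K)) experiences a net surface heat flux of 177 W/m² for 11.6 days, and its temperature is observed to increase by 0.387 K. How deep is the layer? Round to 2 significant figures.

110 m

Heat input Q = F Δt = 177 × 1.00×10^6 s = 1.77×10^8 J/m².
Required areal heat capacity C = Q / ΔT = 4.58×10^8 J/(m²·K).
Depth D = C / (ρ c_p) = 4.58×10^8 / (1020 × 4160) = 108 m.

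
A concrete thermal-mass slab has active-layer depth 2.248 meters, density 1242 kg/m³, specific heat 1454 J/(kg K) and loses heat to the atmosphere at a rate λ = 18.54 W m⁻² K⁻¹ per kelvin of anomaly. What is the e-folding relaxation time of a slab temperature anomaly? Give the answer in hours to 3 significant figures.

Areal heat capacity C = ρ c_p D = 1242 × 1454 × 2.248 = 4.06×10^6 J/(m^2 K).
Relaxation time τ = C / λ = 4.06×10^6 / 18.54 = 2.19×10^5 s.
In hours: 2.19×10^5 s / (3600 s/hour) = 60.8 hours.

60.8 hours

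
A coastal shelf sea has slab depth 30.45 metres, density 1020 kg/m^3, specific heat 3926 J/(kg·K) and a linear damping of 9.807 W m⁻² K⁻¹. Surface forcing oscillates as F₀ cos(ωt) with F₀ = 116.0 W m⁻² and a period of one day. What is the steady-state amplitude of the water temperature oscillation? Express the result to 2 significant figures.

0.013 K

Areal heat capacity C = ρ c_p D = 1020 × 3926 × 30.45 = 1.22×10^8 J/(m²·K).
Angular frequency ω = 2π / T = 2π / 86400 s = 7.27×10^-5 s⁻¹.
√((Cω)² + λ²) = √((8870)² + 9.807²) = 8870 W/(m²·K).
Amplitude A = F₀ / √((Cω)²+λ²) = 116.0 / 8870 = 0.0131 K.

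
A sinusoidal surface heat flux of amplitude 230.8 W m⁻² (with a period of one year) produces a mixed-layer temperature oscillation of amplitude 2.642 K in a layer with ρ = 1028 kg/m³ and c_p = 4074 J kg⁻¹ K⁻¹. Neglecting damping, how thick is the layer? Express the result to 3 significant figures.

ω = 2π / 3.15×10^7 s = 1.99×10^-7 s⁻¹.
Required C = F₀ / (A ω) = 230.8 / (2.642 × 1.99×10^-7) = 4.38×10^8 J/(m²·K).
D = C / (ρ c_p) = 4.38×10^8 / (1028 × 4074) = 105 m.

105 m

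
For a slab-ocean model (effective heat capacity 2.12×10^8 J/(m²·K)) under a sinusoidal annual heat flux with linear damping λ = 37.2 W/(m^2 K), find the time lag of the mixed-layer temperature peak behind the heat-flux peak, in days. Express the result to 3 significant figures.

Areal heat capacity C = 2.12×10^8 J/(m²·K) (given).
ω = 2π / 3.15×10^7 s = 1.99×10^-7 s⁻¹.
Phase lag φ = arctan(Cω/λ) = arctan(42.2/37.2) = 0.849 rad.
Time lag = φ / ω = 0.849 / 1.99×10^-7 = 4.26×10^6 s = 49.3 days.

49.3 days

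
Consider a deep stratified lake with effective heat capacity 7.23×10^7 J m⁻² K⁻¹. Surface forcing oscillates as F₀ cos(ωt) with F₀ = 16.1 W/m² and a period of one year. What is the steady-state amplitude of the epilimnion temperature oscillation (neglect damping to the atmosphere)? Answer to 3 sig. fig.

1.12 K

Areal heat capacity C = 7.23×10^7 J m⁻² K⁻¹ (given).
Angular frequency ω = 2π / T = 2π / 3.15×10^7 s = 1.99×10^-7 s⁻¹.
Cω = 7.23×10^7 × 1.99×10^-7 = 14.4 W/(m²·K).
Amplitude A = F₀ / (Cω) = 16.1 / 14.4 = 1.12 K.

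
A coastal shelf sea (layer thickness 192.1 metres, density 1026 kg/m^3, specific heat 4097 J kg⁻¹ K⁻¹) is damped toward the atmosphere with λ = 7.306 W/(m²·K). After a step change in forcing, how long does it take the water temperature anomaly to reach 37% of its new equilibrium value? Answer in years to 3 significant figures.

Areal heat capacity C = ρ c_p D = 1026 × 4097 × 192.1 = 8.07×10^8 J/(m²·K).
τ = C / λ = 8.07×10^8 / 7.306 = 1.11×10^8 s.
Fraction reached: 1 − e^(−t/τ) = 0.37 ⇒ t = −τ ln(1 − 0.37) = τ × 0.462.
t = 5.11×10^7 s = 1.62 years.

1.62 years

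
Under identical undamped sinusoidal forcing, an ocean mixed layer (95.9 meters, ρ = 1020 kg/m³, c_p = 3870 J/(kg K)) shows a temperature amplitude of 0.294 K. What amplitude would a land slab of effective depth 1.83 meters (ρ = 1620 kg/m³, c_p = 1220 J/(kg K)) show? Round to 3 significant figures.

30.8 K

C_ocean = 3.79×10^8 J/(m²·K); C_land = 3.62×10^6 J/(m²·K).
A ∝ 1/C ⇒ A_land = A_ocean × C_ocean/C_land = 0.294 × 105 = 30.8 K.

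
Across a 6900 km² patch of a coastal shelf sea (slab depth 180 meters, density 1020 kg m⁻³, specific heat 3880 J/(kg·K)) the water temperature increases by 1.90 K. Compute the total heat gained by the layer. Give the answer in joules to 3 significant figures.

9.34×10^18 J

Areal heat capacity C = ρ c_p D = 1020 × 3880 × 180 = 7.12×10^8 J m⁻² K⁻¹.
Heat per unit area: q = C ΔT = 7.12×10^8 × 1.90 = 1.35×10^9 J/m².
Total heat: Q = q × A = 1.35×10^9 × (6900 × 10⁶ m²) = 9.34×10^18 J.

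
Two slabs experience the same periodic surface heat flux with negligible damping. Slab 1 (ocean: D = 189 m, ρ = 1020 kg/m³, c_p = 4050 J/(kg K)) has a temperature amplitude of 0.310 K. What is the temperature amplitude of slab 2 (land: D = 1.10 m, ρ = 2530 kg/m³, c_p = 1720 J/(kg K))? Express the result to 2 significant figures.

51 K

C_ocean = 7.81×10^8 J/(m²·K); C_land = 4.79×10^6 J/(m²·K).
A ∝ 1/C ⇒ A_land = A_ocean × C_ocean/C_land = 0.310 × 163 = 50.6 K.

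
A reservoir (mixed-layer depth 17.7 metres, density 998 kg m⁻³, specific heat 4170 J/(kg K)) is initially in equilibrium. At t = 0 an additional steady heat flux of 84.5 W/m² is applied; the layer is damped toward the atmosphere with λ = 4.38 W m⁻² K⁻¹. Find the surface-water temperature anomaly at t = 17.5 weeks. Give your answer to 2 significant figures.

Areal heat capacity C = ρ c_p D = 998 × 4170 × 17.7 = 7.37×10^7 J/(m^2 K).
τ = C / λ = 7.37×10^7 / 4.38 = 1.68×10^7 s.
Equilibrium anomaly ΔT_eq = F / λ = 84.5 / 4.38 = 19.3 K.
t = 17.5 weeks = 1.06×10^7 s, so t/τ = 0.629.
ΔT(t) = ΔT_eq (1 − e^(−t/τ)) = 19.3 × (1 − e^−0.629) = 9.01 K.

9.0 K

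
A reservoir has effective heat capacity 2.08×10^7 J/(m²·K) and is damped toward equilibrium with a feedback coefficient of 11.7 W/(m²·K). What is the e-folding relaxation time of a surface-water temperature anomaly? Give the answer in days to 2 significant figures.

21 days

Areal heat capacity C = 2.08×10^7 J/(m²·K) (given).
Relaxation time τ = C / λ = 2.08×10^7 / 11.7 = 1.78×10^6 s.
In days: 1.78×10^6 s / (86400 s/day) = 20.6 days.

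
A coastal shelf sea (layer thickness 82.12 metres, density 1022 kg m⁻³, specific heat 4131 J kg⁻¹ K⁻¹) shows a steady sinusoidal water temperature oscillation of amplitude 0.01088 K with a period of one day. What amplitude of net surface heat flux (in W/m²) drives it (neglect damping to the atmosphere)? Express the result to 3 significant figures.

274

Areal heat capacity C = ρ c_p D = 1022 × 4131 × 82.12 = 3.47×10^8 J/(m²·K).
ω = 2π / 86400 s = 7.27×10^-5 s⁻¹.
Cω = 3.47×10^8 × 7.27×10^-5 = 25200 W/(m²·K).
F₀ = A × Cω = 0.01088 × 25200 = 274 W/m².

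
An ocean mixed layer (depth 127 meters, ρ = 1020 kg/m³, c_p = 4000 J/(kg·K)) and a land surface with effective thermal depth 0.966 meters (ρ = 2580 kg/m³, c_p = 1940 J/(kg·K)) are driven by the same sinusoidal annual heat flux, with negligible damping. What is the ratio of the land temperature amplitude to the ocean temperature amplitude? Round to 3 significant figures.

C_ocean = 1020 × 4000 × 127 = 5.18×10^8 J/(m²·K).
C_land = 2580 × 1940 × 0.966 = 4.84×10^6 J/(m²·K).
Undamped amplitude ∝ 1/C, so A_land/A_ocean = C_ocean/C_land = 107.

107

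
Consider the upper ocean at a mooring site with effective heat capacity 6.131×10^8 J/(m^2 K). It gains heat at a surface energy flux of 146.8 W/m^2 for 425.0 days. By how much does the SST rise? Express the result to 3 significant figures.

Areal heat capacity C = 6.131×10^8 J/(m^2 K) (given).
Net heat input Q = F Δt = 146.8 × (425.0 days × 86400 s/day) = 5.39×10^9 J/m².
ΔT = Q / C = 5.39×10^9 / 6.13×10^8 = 8.79 K.

8.79 K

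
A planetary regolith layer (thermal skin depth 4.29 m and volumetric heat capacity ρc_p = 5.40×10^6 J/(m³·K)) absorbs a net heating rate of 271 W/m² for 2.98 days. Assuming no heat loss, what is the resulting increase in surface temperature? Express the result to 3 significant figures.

3.01 K

Areal heat capacity C = ρc_p × D = 5.40×10^6 × 4.29 = 2.32×10^7 J/(m^2 K).
Net heat input Q = F Δt = 271 × (2.98 days × 86400 s/day) = 6.98×10^7 J/m².
ΔT = Q / C = 6.98×10^7 / 2.32×10^7 = 3.01 K.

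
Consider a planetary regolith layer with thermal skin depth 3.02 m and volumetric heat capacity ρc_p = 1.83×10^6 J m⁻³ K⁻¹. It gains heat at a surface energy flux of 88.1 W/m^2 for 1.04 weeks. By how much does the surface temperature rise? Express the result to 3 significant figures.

10.0 K

Areal heat capacity C = ρc_p × D = 1.83×10^6 × 3.02 = 5.53×10^6 J/(m²·K).
Net heat input Q = F Δt = 88.1 × (1.04 weeks × 6.048×10^5 s/week) = 5.54×10^7 J/m².
ΔT = Q / C = 5.54×10^7 / 5.53×10^6 = 10.0 K.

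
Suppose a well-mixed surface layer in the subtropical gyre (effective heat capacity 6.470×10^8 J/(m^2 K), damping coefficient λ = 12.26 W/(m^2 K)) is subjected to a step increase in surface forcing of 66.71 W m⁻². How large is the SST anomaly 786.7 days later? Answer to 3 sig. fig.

Areal heat capacity C = 6.470×10^8 J/(m^2 K) (given).
τ = C / λ = 6.47×10^8 / 12.26 = 5.28×10^7 s.
Equilibrium anomaly ΔT_eq = F / λ = 66.71 / 12.26 = 5.44 K.
t = 786.7 days = 6.80×10^7 s, so t/τ = 1.29.
ΔT(t) = ΔT_eq (1 − e^(−t/τ)) = 5.44 × (1 − e^−1.29) = 3.94 K.

3.94 K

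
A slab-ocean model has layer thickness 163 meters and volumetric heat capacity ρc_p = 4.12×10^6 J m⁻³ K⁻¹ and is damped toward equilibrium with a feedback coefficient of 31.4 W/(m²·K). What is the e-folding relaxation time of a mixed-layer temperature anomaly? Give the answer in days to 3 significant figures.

Areal heat capacity C = ρc_p × D = 4.12×10^6 × 163 = 6.72×10^8 J/(m²·K).
Relaxation time τ = C / λ = 6.72×10^8 / 31.4 = 2.14×10^7 s.
In days: 2.14×10^7 s / (86400 s/day) = 248 days.

248 days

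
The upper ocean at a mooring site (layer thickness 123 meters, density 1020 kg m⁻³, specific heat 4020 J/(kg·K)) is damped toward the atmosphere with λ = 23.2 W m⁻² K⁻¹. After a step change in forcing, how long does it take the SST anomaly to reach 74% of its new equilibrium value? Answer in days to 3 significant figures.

Areal heat capacity C = ρ c_p D = 1020 × 4020 × 123 = 5.04×10^8 J/(m²·K).
τ = C / λ = 5.04×10^8 / 23.2 = 2.17×10^7 s.
Fraction reached: 1 − e^(−t/τ) = 0.74 ⇒ t = −τ ln(1 − 0.74) = τ × 1.35.
t = 2.93×10^7 s = 339 days.

339 days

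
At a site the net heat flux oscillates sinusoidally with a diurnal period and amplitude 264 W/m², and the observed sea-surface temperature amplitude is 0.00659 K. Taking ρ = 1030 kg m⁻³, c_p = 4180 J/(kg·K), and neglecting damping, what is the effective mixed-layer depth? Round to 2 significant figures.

130 m

ω = 2π / 86400 s = 7.27×10^-5 s⁻¹.
Required C = F₀ / (A ω) = 264 / (0.00659 × 7.27×10^-5) = 5.51×10^8 J/(m²·K).
D = C / (ρ c_p) = 5.51×10^8 / (1030 × 4180) = 128 m.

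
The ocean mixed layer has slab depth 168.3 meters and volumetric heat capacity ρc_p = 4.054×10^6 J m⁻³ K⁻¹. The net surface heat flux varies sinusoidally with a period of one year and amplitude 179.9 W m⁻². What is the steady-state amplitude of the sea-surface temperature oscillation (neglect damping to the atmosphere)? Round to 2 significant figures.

1.3 K

Areal heat capacity C = ρc_p × D = 4.054×10^6 × 168.3 = 6.82×10^8 J/(m^2 K).
Angular frequency ω = 2π / T = 2π / 3.15×10^7 s = 1.99×10^-7 s⁻¹.
Cω = 6.82×10^8 × 1.99×10^-7 = 136 W/(m²·K).
Amplitude A = F₀ / (Cω) = 179.9 / 136 = 1.32 K.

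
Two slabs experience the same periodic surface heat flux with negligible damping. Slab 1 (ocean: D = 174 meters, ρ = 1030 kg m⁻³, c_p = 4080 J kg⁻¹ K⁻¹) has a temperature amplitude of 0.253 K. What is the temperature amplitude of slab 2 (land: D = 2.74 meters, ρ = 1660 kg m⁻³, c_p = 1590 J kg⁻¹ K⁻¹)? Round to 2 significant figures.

C_ocean = 7.31×10^8 J/(m²·K); C_land = 7.23×10^6 J/(m²·K).
A ∝ 1/C ⇒ A_land = A_ocean × C_ocean/C_land = 0.253 × 101 = 25.6 K.

26 K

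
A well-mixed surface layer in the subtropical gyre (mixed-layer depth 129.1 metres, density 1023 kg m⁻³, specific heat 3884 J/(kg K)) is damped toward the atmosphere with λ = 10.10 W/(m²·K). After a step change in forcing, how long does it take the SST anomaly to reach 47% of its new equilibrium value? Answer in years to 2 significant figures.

1.0 years

Areal heat capacity C = ρ c_p D = 1023 × 3884 × 129.1 = 5.13×10^8 J/(m²·K).
τ = C / λ = 5.13×10^8 / 10.10 = 5.08×10^7 s.
Fraction reached: 1 − e^(−t/τ) = 0.47 ⇒ t = −τ ln(1 − 0.47) = τ × 0.635.
t = 3.22×10^7 s = 1.02 years.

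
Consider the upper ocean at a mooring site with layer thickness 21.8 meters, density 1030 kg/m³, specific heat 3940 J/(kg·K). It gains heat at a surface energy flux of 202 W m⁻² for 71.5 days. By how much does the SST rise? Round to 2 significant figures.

Areal heat capacity C = ρ c_p D = 1030 × 3940 × 21.8 = 8.85×10^7 J/(m^2 K).
Net heat input Q = F Δt = 202 × (71.5 days × 86400 s/day) = 1.25×10^9 J/m².
ΔT = Q / C = 1.25×10^9 / 8.85×10^7 = 14.1 K.

14 K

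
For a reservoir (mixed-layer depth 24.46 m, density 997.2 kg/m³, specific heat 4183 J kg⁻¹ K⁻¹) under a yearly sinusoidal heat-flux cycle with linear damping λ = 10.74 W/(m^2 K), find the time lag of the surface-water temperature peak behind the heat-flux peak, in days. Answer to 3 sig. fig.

63.0 days

Areal heat capacity C = ρ c_p D = 997.2 × 4183 × 24.46 = 1.02×10^8 J m⁻² K⁻¹.
ω = 2π / 3.15×10^7 s = 1.99×10^-7 s⁻¹.
Phase lag φ = arctan(Cω/λ) = arctan(20.3/10.74) = 1.08 rad.
Time lag = φ / ω = 1.08 / 1.99×10^-7 = 5.44×10^6 s = 63.0 days.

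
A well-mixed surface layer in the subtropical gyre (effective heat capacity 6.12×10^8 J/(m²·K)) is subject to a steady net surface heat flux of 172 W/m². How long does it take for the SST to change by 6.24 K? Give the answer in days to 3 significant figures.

Areal heat capacity C = 6.12×10^8 J/(m²·K) (given).
Time required: Δt = C ΔT / F = 6.12×10^8 × 6.24 / 172 = 2.22×10^7 s.
In days: 2.22×10^7 s / (86400 s/day) = 257 days.

257 days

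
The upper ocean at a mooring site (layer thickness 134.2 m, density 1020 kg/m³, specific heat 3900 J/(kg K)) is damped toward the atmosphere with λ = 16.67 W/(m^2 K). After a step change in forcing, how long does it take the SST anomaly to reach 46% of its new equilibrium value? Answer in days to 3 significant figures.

Areal heat capacity C = ρ c_p D = 1020 × 3900 × 134.2 = 5.34×10^8 J m⁻² K⁻¹.
τ = C / λ = 5.34×10^8 / 16.67 = 3.20×10^7 s.
Fraction reached: 1 − e^(−t/τ) = 0.46 ⇒ t = −τ ln(1 − 0.46) = τ × 0.616.
t = 1.97×10^7 s = 228 days.

228 days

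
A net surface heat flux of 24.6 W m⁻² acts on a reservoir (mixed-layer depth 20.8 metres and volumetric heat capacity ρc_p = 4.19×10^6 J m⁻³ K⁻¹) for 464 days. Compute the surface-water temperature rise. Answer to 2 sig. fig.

Areal heat capacity C = ρc_p × D = 4.19×10^6 × 20.8 = 8.72×10^7 J m⁻² K⁻¹.
Net heat input Q = F Δt = 24.6 × (464 days × 86400 s/day) = 9.86×10^8 J/m².
ΔT = Q / C = 9.86×10^8 / 8.72×10^7 = 11.3 K.

11 K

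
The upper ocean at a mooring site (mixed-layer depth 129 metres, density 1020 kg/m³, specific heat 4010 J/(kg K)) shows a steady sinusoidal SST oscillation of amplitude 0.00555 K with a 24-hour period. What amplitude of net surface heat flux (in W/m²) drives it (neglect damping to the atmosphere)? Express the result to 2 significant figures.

210

Areal heat capacity C = ρ c_p D = 1020 × 4010 × 129 = 5.28×10^8 J/(m²·K).
ω = 2π / 86400 s = 7.27×10^-5 s⁻¹.
Cω = 5.28×10^8 × 7.27×10^-5 = 38400 W/(m²·K).
F₀ = A × Cω = 0.00555 × 38400 = 213 W/m².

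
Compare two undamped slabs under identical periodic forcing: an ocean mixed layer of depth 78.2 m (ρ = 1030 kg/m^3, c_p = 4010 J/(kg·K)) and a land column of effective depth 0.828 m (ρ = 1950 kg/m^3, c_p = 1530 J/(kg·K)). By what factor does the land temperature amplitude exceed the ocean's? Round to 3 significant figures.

C_ocean = 1030 × 4010 × 78.2 = 3.23×10^8 J/(m²·K).
C_land = 1950 × 1530 × 0.828 = 2.47×10^6 J/(m²·K).
Undamped amplitude ∝ 1/C, so A_land/A_ocean = C_ocean/C_land = 131.

131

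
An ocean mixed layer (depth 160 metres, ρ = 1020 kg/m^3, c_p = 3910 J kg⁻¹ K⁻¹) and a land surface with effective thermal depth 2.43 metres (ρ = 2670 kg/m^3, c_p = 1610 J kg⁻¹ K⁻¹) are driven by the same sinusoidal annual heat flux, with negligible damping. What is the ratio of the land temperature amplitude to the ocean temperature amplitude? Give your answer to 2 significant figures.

61

C_ocean = 1020 × 3910 × 160 = 6.38×10^8 J/(m²·K).
C_land = 2670 × 1610 × 2.43 = 1.04×10^7 J/(m²·K).
Undamped amplitude ∝ 1/C, so A_land/A_ocean = C_ocean/C_land = 61.1.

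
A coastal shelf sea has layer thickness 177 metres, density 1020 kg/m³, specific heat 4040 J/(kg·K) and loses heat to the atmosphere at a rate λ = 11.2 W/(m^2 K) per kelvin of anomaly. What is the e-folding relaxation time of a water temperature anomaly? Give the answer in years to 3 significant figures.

2.06 years

Areal heat capacity C = ρ c_p D = 1020 × 4040 × 177 = 7.29×10^8 J/(m²·K).
Relaxation time τ = C / λ = 7.29×10^8 / 11.2 = 6.51×10^7 s.
In years: 6.51×10^7 s / (3.156×10^7 s/year) = 2.06 years.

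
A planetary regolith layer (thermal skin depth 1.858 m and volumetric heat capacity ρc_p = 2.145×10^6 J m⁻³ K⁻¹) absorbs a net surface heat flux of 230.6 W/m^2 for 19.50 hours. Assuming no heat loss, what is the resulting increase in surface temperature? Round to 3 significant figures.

4.06 K

Areal heat capacity C = ρc_p × D = 2.145×10^6 × 1.858 = 3.99×10^6 J/(m^2 K).
Net heat input Q = F Δt = 230.6 × (19.50 hours × 3600 s/hour) = 1.62×10^7 J/m².
ΔT = Q / C = 1.62×10^7 / 3.99×10^6 = 4.06 K.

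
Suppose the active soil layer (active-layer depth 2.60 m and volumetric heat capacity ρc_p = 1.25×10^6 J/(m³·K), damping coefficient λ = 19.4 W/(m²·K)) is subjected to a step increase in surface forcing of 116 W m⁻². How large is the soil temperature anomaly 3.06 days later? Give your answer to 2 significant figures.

Areal heat capacity C = ρc_p × D = 1.25×10^6 × 2.60 = 3.25×10^6 J m⁻² K⁻¹.
τ = C / λ = 3.25×10^6 / 19.4 = 1.68×10^5 s.
Equilibrium anomaly ΔT_eq = F / λ = 116 / 19.4 = 5.98 K.
t = 3.06 days = 2.64×10^5 s, so t/τ = 1.58.
ΔT(t) = ΔT_eq (1 − e^(−t/τ)) = 5.98 × (1 − e^−1.58) = 4.75 K.

4.7 K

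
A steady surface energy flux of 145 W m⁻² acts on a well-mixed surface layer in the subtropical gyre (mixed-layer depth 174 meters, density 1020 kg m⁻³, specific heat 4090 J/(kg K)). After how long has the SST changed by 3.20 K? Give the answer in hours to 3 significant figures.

4450 hours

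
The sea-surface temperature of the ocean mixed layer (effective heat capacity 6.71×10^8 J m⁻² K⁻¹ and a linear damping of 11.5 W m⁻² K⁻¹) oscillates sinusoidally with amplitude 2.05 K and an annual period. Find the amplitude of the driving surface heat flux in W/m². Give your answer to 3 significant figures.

Areal heat capacity C = 6.71×10^8 J m⁻² K⁻¹ (given).
ω = 2π / 3.15×10^7 s = 1.99×10^-7 s⁻¹.
√((Cω)² + λ²) = √((134)² + 11.5²) = 134 W/(m²·K).
F₀ = A × √((Cω)²+λ²) = 2.05 × 134 = 275 W/m².

275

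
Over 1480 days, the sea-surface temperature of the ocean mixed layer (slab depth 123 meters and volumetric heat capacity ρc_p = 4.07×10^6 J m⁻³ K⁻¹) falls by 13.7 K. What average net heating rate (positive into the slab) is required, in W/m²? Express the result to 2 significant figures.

Areal heat capacity C = ρc_p × D = 4.07×10^6 × 123 = 5.01×10^8 J/(m²·K).
Required heat per unit area: Q = C ΔT = 5.01×10^8 × -13.7 = -6.86×10^9 J/m².
Flux F = Q / Δt = -6.86×10^9 / 1.28×10^8 s = -53.6 W/m².

-54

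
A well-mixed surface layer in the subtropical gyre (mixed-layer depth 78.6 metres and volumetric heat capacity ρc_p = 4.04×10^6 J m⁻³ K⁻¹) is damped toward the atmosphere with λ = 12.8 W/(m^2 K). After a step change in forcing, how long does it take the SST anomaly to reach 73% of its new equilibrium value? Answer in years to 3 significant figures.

1.03 years

Areal heat capacity C = ρc_p × D = 4.04×10^6 × 78.6 = 3.18×10^8 J m⁻² K⁻¹.
τ = C / λ = 3.18×10^8 / 12.8 = 2.48×10^7 s.
Fraction reached: 1 − e^(−t/τ) = 0.73 ⇒ t = −τ ln(1 − 0.73) = τ × 1.31.
t = 3.25×10^7 s = 1.03 years.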